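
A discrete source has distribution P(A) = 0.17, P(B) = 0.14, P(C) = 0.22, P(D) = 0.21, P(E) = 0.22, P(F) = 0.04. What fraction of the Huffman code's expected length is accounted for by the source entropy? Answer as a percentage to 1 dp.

96.9%

Entropy H = −Σ p log₂ p ≈ 2.4514 bits.
Huffman merges: 1/25+7/50→9/50; 17/100+9/50→7/20; 21/100+11/50→43/100; 11/50+7/20→57/100; 43/100+57/100→1. L = 253/100 ≈ 2.5300.
Efficiency = H/L = 2.4514/2.5300 = 96.9%.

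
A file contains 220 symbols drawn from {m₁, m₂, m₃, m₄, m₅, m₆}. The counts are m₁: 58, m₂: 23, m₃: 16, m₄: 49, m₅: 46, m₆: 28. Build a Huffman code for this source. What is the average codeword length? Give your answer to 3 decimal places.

Probabilities are the counts divided by 220.
Repeatedly combine the two least-probable nodes; the expected code length is the sum of the merged weights.
merge 4/55 + 23/220 → 39/220
merge 7/55 + 39/220 → 67/220
merge 23/110 + 49/220 → 19/44
merge 29/110 + 67/220 → 25/44
merge 19/44 + 25/44 → 1
L = 39/220 + 67/220 + 19/44 + 25/44 + 1 = 273/110 ≈ 2.482 bits/symbol.

2.482 bits/symbol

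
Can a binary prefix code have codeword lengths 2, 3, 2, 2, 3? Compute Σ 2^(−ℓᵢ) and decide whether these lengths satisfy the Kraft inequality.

With common denominator 2^3 = 8: Σ 2^(−ℓᵢ) = 2/8 + 1/8 + 2/8 + 2/8 + 1/8 = 8/8 = 1.
Kraft's inequality requires Σ ≤ 1; here Σ = 1 ≤ 1, so such a prefix code exists.

1; yes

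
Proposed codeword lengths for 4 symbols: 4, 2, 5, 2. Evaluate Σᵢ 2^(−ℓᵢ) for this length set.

With common denominator 2^5 = 32: Σ 2^(−ℓᵢ) = 2/32 + 8/32 + 1/32 + 8/32 = 19/32 = 0.59375.

0.59375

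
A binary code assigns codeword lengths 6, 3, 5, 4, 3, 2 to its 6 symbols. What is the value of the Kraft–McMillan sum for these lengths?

0.609375

With common denominator 2^6 = 64: Σ 2^(−ℓᵢ) = 1/64 + 8/64 + 2/64 + 4/64 + 8/64 + 16/64 = 39/64 = 0.609375.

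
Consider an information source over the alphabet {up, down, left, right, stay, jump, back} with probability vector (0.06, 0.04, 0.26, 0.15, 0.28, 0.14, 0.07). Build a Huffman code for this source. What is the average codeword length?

2.56 bits/symbol

Repeatedly combine the two least-probable nodes; the expected code length is the sum of the merged weights.
merge 1/25 + 3/50 → 1/10
merge 7/100 + 1/10 → 17/100
merge 7/50 + 3/20 → 29/100
merge 17/100 + 13/50 → 43/100
merge 7/25 + 29/100 → 57/100
merge 43/100 + 57/100 → 1
L = 1/10 + 17/100 + 29/100 + 43/100 + 57/100 + 1 = 64/25 = 2.56 bits/symbol.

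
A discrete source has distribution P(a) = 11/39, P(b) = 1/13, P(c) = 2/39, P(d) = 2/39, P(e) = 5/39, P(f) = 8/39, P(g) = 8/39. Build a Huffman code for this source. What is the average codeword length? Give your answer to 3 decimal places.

Repeatedly combine the two least-probable nodes; the expected code length is the sum of the merged weights.
merge 2/39 + 2/39 → 4/39
merge 1/13 + 4/39 → 7/39
merge 5/39 + 7/39 → 4/13
merge 8/39 + 8/39 → 16/39
merge 11/39 + 4/13 → 23/39
merge 16/39 + 23/39 → 1
L = 4/39 + 7/39 + 4/13 + 16/39 + 23/39 + 1 = 101/39 ≈ 2.590 bits/symbol.

2.590 bits/symbol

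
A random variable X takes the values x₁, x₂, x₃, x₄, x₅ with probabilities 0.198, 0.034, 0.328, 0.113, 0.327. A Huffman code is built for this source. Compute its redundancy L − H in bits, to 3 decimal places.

0.108 bits

Entropy H = −Σ p log₂ p ≈ 2.0388 bits.
Huffman merges: 17/500+113/1000→147/1000; 147/1000+99/500→69/200; 327/1000+41/125→131/200; 69/200+131/200→1. L = 2147/1000 ≈ 2.1470.
L − H = 2.1470 − 2.0388 = 0.108 bits.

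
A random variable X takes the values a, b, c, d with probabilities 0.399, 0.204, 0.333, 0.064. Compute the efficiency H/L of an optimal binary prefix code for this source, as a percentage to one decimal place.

Entropy H = −Σ p log₂ p ≈ 1.7788 bits.
Huffman merges: 8/125+51/250→67/250; 67/250+333/1000→601/1000; 399/1000+601/1000→1. L = 1869/1000 ≈ 1.8690.
Efficiency = H/L = 1.7788/1.8690 = 95.2%.

95.2%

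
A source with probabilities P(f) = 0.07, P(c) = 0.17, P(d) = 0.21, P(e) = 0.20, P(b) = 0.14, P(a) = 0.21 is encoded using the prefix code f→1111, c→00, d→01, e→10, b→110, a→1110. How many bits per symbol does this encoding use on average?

2.7 bits/symbol

L̄ = Σ pᵢ·ℓᵢ = 0.07·4 + 0.17·2 + 0.21·2 + 0.20·2 + 0.14·3 + 0.21·4 = 2.7 bits/symbol.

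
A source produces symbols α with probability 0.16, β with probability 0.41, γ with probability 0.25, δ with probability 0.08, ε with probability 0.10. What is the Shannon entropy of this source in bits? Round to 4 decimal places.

H = −Σ pᵢ log₂ pᵢ.
−0.16·log₂(0.16) = 0.4230
−0.41·log₂(0.41) = 0.5274
−0.25·log₂(0.25) = 0.5000
−0.08·log₂(0.08) = 0.2915
−0.10·log₂(0.10) = 0.3322
Sum ≈ 2.0741 → 2.0741 bits.

2.0741 bits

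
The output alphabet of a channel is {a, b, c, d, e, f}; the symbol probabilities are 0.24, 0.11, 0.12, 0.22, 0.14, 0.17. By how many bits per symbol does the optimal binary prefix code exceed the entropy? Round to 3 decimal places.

0.016 bits

Entropy H = −Σ p log₂ p ≈ 2.5238 bits.
Huffman merges: 11/100+3/25→23/100; 7/50+17/100→31/100; 11/50+23/100→9/20; 6/25+31/100→11/20; 9/20+11/20→1. L = 127/50 ≈ 2.5400.
L − H = 2.5400 − 2.5238 = 0.016 bits.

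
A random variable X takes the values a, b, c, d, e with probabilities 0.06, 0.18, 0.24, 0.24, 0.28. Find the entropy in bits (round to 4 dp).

2.1913 bits

H = −Σ pᵢ log₂ pᵢ.
−0.06·log₂(0.06) = 0.2435
−0.18·log₂(0.18) = 0.4453
−0.24·log₂(0.24) = 0.4941
−0.24·log₂(0.24) = 0.4941
−0.28·log₂(0.28) = 0.5142
Sum ≈ 2.1913 → 2.1913 bits.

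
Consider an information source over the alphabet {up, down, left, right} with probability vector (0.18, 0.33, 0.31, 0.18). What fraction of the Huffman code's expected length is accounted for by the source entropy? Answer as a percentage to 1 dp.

Entropy H = −Σ p log₂ p ≈ 1.9422 bits.
Huffman merges: 9/50+9/50→9/25; 31/100+33/100→16/25; 9/25+16/25→1. L = 2 ≈ 2.0000.
Efficiency = H/L = 1.9422/2.0000 = 97.1%.

97.1%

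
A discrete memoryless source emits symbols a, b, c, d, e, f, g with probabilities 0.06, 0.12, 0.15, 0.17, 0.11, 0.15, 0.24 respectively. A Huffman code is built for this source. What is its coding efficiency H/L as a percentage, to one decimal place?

Entropy H = −Σ p log₂ p ≈ 2.7107 bits.
Huffman merges: 3/50+11/100→17/100; 3/25+3/20→27/100; 3/20+17/100→8/25; 17/100+6/25→41/100; 27/100+8/25→59/100; 41/100+59/100→1. L = 69/25 ≈ 2.7600.
Efficiency = H/L = 2.7107/2.7600 = 98.2%.

98.2%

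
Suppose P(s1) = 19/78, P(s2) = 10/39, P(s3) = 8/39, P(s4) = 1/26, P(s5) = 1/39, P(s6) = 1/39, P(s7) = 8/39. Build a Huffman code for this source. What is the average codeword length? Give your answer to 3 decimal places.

Repeatedly combine the two least-probable nodes; the expected code length is the sum of the merged weights.
merge 1/39 + 1/39 → 2/39
merge 1/26 + 2/39 → 7/78
merge 7/78 + 8/39 → 23/78
merge 8/39 + 19/78 → 35/78
merge 10/39 + 23/78 → 43/78
merge 35/78 + 43/78 → 1
L = 2/39 + 7/78 + 23/78 + 35/78 + 43/78 + 1 = 95/39 ≈ 2.436 bits/symbol.

2.436 bits/symbol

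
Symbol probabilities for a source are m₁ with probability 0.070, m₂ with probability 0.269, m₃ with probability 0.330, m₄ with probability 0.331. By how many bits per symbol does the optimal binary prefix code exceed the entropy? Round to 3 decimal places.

0.166 bits

Entropy H = −Σ p log₂ p ≈ 1.8339 bits.
Huffman merges: 7/100+269/1000→339/1000; 33/100+331/1000→661/1000; 339/1000+661/1000→1. L = 2 ≈ 2.0000.
L − H = 2.0000 − 1.8339 = 0.166 bits.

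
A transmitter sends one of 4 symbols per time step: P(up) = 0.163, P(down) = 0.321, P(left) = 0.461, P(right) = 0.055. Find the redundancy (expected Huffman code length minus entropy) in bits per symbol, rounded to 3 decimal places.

Entropy H = −Σ p log₂ p ≈ 1.6980 bits.
Huffman merges: 11/200+163/1000→109/500; 109/500+321/1000→539/1000; 461/1000+539/1000→1. L = 1757/1000 ≈ 1.7570.
L − H = 1.7570 − 1.6980 = 0.059 bits.

0.059 bits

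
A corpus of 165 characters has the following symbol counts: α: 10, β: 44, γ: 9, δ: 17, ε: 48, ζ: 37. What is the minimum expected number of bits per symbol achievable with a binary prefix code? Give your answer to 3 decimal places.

Probabilities are the counts divided by 165.
Repeatedly combine the two least-probable nodes; the expected code length is the sum of the merged weights.
merge 3/55 + 2/33 → 19/165
merge 17/165 + 19/165 → 12/55
merge 12/55 + 37/165 → 73/165
merge 4/15 + 16/55 → 92/165
merge 73/165 + 92/165 → 1
L = 19/165 + 12/55 + 73/165 + 92/165 + 1 = 7/3 ≈ 2.333 bits/symbol.

2.333 bits/symbol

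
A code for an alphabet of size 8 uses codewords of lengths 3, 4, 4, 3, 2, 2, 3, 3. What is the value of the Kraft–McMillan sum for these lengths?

1.125

With common denominator 2^4 = 16: Σ 2^(−ℓᵢ) = 2/16 + 1/16 + 1/16 + 2/16 + 4/16 + 4/16 + 2/16 + 2/16 = 18/16 = 1.125.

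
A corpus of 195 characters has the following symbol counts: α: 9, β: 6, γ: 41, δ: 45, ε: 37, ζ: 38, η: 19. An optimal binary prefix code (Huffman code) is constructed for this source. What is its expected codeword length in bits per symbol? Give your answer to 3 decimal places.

2.615 bits/symbol

Probabilities are the counts divided by 195.
Repeatedly combine the two least-probable nodes; the expected code length is the sum of the merged weights.
merge 2/65 + 3/65 → 1/13
merge 1/13 + 19/195 → 34/195
merge 34/195 + 37/195 → 71/195
merge 38/195 + 41/195 → 79/195
merge 3/13 + 71/195 → 116/195
merge 79/195 + 116/195 → 1
L = 1/13 + 34/195 + 71/195 + 79/195 + 116/195 + 1 = 34/13 ≈ 2.615 bits/symbol.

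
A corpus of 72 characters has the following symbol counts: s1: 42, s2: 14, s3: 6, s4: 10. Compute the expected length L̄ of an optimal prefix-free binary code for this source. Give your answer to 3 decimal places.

1.639 bits/symbol

Probabilities are the counts divided by 72.
Repeatedly combine the two least-probable nodes; the expected code length is the sum of the merged weights.
merge 1/12 + 5/36 → 2/9
merge 7/36 + 2/9 → 5/12
merge 5/12 + 7/12 → 1
L = 2/9 + 5/12 + 1 = 59/36 ≈ 1.639 bits/symbol.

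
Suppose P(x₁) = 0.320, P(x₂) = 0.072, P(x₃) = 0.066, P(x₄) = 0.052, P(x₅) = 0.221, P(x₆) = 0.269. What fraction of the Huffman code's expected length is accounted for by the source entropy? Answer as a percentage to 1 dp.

Entropy H = −Σ p log₂ p ≈ 2.2708 bits.
Huffman merges: 13/250+33/500→59/500; 9/125+59/500→19/100; 19/100+221/1000→411/1000; 269/1000+8/25→589/1000; 411/1000+589/1000→1. L = 577/250 ≈ 2.3080.
Efficiency = H/L = 2.2708/2.3080 = 98.4%.

98.4%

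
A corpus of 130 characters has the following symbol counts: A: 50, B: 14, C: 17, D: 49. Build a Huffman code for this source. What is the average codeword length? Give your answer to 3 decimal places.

1.854 bits/symbol

Probabilities are the counts divided by 130.
Repeatedly combine the two least-probable nodes; the expected code length is the sum of the merged weights.
merge 7/65 + 17/130 → 31/130
merge 31/130 + 49/130 → 8/13
merge 5/13 + 8/13 → 1
L = 31/130 + 8/13 + 1 = 241/130 ≈ 1.854 bits/symbol.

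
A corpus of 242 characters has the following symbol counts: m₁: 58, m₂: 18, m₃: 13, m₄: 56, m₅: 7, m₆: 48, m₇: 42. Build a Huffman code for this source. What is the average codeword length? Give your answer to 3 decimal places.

2.570 bits/symbol

Probabilities are the counts divided by 242.
Repeatedly combine the two least-probable nodes; the expected code length is the sum of the merged weights.
merge 7/242 + 13/242 → 10/121
merge 9/121 + 10/121 → 19/121
merge 19/121 + 21/121 → 40/121
merge 24/121 + 28/121 → 52/121
merge 29/121 + 40/121 → 69/121
merge 52/121 + 69/121 → 1
L = 10/121 + 19/121 + 40/121 + 52/121 + 69/121 + 1 = 311/121 ≈ 2.570 bits/symbol.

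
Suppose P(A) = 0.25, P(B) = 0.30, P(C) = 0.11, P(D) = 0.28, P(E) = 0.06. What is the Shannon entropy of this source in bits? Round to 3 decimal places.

2.129 bits

H = −Σ pᵢ log₂ pᵢ.
−0.25·log₂(0.25) = 0.5000
−0.30·log₂(0.30) = 0.5211
−0.11·log₂(0.11) = 0.3503
−0.28·log₂(0.28) = 0.5142
−0.06·log₂(0.06) = 0.2435
Sum ≈ 2.1291 → 2.129 bits.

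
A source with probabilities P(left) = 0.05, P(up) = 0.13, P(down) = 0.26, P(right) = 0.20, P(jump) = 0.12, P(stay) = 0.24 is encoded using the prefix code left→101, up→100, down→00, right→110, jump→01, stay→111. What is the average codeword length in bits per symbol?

L̄ = Σ pᵢ·ℓᵢ = 0.05·3 + 0.13·3 + 0.26·2 + 0.20·3 + 0.12·2 + 0.24·3 = 2.62 bits/symbol.

2.62 bits/symbol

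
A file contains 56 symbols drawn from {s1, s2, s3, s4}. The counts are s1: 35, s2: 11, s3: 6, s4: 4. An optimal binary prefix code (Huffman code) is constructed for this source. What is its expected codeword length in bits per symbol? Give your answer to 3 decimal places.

Probabilities are the counts divided by 56.
Repeatedly combine the two least-probable nodes; the expected code length is the sum of the merged weights.
merge 1/14 + 3/28 → 5/28
merge 5/28 + 11/56 → 3/8
merge 3/8 + 5/8 → 1
L = 5/28 + 3/8 + 1 = 87/56 ≈ 1.554 bits/symbol.

1.554 bits/symbol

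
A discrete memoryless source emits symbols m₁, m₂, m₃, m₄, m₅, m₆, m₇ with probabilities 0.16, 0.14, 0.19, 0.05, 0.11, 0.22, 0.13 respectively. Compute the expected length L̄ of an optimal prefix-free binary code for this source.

2.75 bits/symbol

Repeatedly combine the two least-probable nodes; the expected code length is the sum of the merged weights.
merge 1/20 + 11/100 → 4/25
merge 13/100 + 7/50 → 27/100
merge 4/25 + 4/25 → 8/25
merge 19/100 + 11/50 → 41/100
merge 27/100 + 8/25 → 59/100
merge 41/100 + 59/100 → 1
L = 4/25 + 27/100 + 8/25 + 41/100 + 59/100 + 1 = 11/4 = 2.75 bits/symbol.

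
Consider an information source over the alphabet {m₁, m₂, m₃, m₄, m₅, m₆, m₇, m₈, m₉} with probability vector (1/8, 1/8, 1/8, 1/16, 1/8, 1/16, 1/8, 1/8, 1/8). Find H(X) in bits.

Each probability is a power of 1/2, so log₂(1/p) is an integer.
H = Σ p·log₂(1/p) = 1/8·3 + 1/8·3 + 1/8·3 + 1/16·4 + 1/8·3 + 1/16·4 + 1/8·3 + 1/8·3 + 1/8·3 = 3.125 bits.

3.125 bits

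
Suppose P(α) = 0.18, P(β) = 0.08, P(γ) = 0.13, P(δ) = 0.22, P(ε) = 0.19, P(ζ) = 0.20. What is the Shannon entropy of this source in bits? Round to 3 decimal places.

H = −Σ pᵢ log₂ pᵢ.
−0.18·log₂(0.18) = 0.4453
−0.08·log₂(0.08) = 0.2915
−0.13·log₂(0.13) = 0.3826
−0.22·log₂(0.22) = 0.4806
−0.19·log₂(0.19) = 0.4552
−0.20·log₂(0.20) = 0.4644
Sum ≈ 2.5196 → 2.520 bits.

2.520 bits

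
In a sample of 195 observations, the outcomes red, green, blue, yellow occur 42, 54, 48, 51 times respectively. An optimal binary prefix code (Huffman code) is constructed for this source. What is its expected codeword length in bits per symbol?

2 bits/symbol

Probabilities are the counts divided by 195.
Repeatedly combine the two least-probable nodes; the expected code length is the sum of the merged weights.
merge 14/65 + 16/65 → 6/13
merge 17/65 + 18/65 → 7/13
merge 6/13 + 7/13 → 1
L = 6/13 + 7/13 + 1 = 2 bits/symbol.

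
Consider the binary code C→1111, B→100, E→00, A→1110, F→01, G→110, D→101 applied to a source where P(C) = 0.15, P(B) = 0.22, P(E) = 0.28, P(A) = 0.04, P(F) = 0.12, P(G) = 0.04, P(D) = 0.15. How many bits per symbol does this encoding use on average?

L̄ = Σ pᵢ·ℓᵢ = 0.15·4 + 0.22·3 + 0.28·2 + 0.04·4 + 0.12·2 + 0.04·3 + 0.15·3 = 2.79 bits/symbol.

2.79 bits/symbol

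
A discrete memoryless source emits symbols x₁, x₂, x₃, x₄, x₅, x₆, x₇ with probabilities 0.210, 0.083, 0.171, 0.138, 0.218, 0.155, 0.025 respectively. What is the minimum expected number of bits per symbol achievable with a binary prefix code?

Repeatedly combine the two least-probable nodes; the expected code length is the sum of the merged weights.
merge 1/40 + 83/1000 → 27/250
merge 27/250 + 69/500 → 123/500
merge 31/200 + 171/1000 → 163/500
merge 21/100 + 109/500 → 107/250
merge 123/500 + 163/500 → 143/250
merge 107/250 + 143/250 → 1
L = 27/250 + 123/500 + 163/500 + 107/250 + 143/250 + 1 = 67/25 = 2.68 bits/symbol.

2.68 bits/symbol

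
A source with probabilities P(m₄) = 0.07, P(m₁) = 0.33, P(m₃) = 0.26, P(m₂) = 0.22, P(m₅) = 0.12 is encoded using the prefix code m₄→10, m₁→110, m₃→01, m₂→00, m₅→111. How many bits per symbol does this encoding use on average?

L̄ = Σ pᵢ·ℓᵢ = 0.07·2 + 0.33·3 + 0.26·2 + 0.22·2 + 0.12·3 = 2.45 bits/symbol.

2.45 bits/symbol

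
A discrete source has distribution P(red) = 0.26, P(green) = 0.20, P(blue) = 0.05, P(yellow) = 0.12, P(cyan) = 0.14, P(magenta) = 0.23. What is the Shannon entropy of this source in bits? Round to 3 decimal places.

2.438 bits

H = −Σ pᵢ log₂ pᵢ.
−0.26·log₂(0.26) = 0.5053
−0.20·log₂(0.20) = 0.4644
−0.05·log₂(0.05) = 0.2161
−0.12·log₂(0.12) = 0.3671
−0.14·log₂(0.14) = 0.3971
−0.23·log₂(0.23) = 0.4877
Sum ≈ 2.4376 → 2.438 bits.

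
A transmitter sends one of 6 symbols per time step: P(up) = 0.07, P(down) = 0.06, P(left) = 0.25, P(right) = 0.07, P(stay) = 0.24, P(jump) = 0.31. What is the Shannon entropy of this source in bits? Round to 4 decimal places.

H = −Σ pᵢ log₂ pᵢ.
−0.07·log₂(0.07) = 0.2686
−0.06·log₂(0.06) = 0.2435
−0.25·log₂(0.25) = 0.5000
−0.07·log₂(0.07) = 0.2686
−0.24·log₂(0.24) = 0.4941
−0.31·log₂(0.31) = 0.5238
Sum ≈ 2.2986 → 2.2986 bits.

2.2986 bits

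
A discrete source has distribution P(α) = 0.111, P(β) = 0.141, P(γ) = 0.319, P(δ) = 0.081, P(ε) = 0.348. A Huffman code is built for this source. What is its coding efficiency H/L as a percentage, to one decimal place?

96.5%

Entropy H = −Σ p log₂ p ≈ 2.1000 bits.
Huffman merges: 81/1000+111/1000→24/125; 141/1000+24/125→333/1000; 319/1000+333/1000→163/250; 87/250+163/250→1. L = 2177/1000 ≈ 2.1770.
Efficiency = H/L = 2.1000/2.1770 = 96.5%.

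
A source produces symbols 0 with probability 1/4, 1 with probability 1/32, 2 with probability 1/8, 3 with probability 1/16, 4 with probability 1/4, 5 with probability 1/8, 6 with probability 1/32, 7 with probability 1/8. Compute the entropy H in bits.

Each probability is a power of 1/2, so log₂(1/p) is an integer.
H = Σ p·log₂(1/p) = 1/4·2 + 1/32·5 + 1/8·3 + 1/16·4 + 1/4·2 + 1/8·3 + 1/32·5 + 1/8·3 = 2.6875 bits.

2.6875 bits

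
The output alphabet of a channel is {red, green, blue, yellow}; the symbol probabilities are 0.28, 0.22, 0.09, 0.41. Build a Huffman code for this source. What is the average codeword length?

Repeatedly combine the two least-probable nodes; the expected code length is the sum of the merged weights.
merge 9/100 + 11/50 → 31/100
merge 7/25 + 31/100 → 59/100
merge 41/100 + 59/100 → 1
L = 31/100 + 59/100 + 1 = 19/10 = 1.9 bits/symbol.

1.9 bits/symbol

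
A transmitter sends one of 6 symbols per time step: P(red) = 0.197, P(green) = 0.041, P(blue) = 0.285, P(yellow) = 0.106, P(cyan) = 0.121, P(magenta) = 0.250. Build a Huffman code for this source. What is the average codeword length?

2.415 bits/symbol

Repeatedly combine the two least-probable nodes; the expected code length is the sum of the merged weights.
merge 41/1000 + 53/500 → 147/1000
merge 121/1000 + 147/1000 → 67/250
merge 197/1000 + 1/4 → 447/1000
merge 67/250 + 57/200 → 553/1000
merge 447/1000 + 553/1000 → 1
L = 147/1000 + 67/250 + 447/1000 + 553/1000 + 1 = 483/200 = 2.415 bits/symbol.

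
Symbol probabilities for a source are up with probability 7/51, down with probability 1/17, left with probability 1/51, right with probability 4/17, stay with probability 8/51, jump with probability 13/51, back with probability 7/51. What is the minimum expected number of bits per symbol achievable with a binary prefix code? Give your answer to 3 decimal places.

Repeatedly combine the two least-probable nodes; the expected code length is the sum of the merged weights.
merge 1/51 + 1/17 → 4/51
merge 4/51 + 7/51 → 11/51
merge 7/51 + 8/51 → 5/17
merge 11/51 + 4/17 → 23/51
merge 13/51 + 5/17 → 28/51
merge 23/51 + 28/51 → 1
L = 4/51 + 11/51 + 5/17 + 23/51 + 28/51 + 1 = 44/17 ≈ 2.588 bits/symbol.

2.588 bits/symbol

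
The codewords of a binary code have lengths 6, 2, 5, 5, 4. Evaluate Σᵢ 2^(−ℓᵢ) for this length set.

With common denominator 2^6 = 64: Σ 2^(−ℓᵢ) = 1/64 + 16/64 + 2/64 + 2/64 + 4/64 = 25/64 = 0.390625.

0.390625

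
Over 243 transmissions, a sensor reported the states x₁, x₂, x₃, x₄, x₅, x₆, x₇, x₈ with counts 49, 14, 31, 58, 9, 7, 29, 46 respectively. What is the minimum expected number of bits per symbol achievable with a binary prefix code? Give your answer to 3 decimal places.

Probabilities are the counts divided by 243.
Repeatedly combine the two least-probable nodes; the expected code length is the sum of the merged weights.
merge 7/243 + 1/27 → 16/243
merge 14/243 + 16/243 → 10/81
merge 29/243 + 10/81 → 59/243
merge 31/243 + 46/243 → 77/243
merge 49/243 + 58/243 → 107/243
merge 59/243 + 77/243 → 136/243
merge 107/243 + 136/243 → 1
L = 16/243 + 10/81 + 59/243 + 77/243 + 107/243 + 136/243 + 1 = 668/243 ≈ 2.749 bits/symbol.

2.749 bits/symbol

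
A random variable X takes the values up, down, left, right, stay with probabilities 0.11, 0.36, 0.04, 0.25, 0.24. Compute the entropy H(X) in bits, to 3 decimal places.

2.061 bits

H = −Σ pᵢ log₂ pᵢ.
−0.11·log₂(0.11) = 0.3503
−0.36·log₂(0.36) = 0.5306
−0.04·log₂(0.04) = 0.1858
−0.25·log₂(0.25) = 0.5000
−0.24·log₂(0.24) = 0.4941
Sum ≈ 2.0608 → 2.061 bits.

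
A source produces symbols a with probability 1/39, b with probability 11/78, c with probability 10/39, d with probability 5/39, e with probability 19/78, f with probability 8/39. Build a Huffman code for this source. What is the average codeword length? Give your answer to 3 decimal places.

2.449 bits/symbol

Repeatedly combine the two least-probable nodes; the expected code length is the sum of the merged weights.
merge 1/39 + 5/39 → 2/13
merge 11/78 + 2/13 → 23/78
merge 8/39 + 19/78 → 35/78
merge 10/39 + 23/78 → 43/78
merge 35/78 + 43/78 → 1
L = 2/13 + 23/78 + 35/78 + 43/78 + 1 = 191/78 ≈ 2.449 bits/symbol.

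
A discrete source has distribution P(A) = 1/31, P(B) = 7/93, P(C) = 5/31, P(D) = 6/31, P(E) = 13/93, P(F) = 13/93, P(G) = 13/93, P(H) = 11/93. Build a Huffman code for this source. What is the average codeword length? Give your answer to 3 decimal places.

Repeatedly combine the two least-probable nodes; the expected code length is the sum of the merged weights.
merge 1/31 + 7/93 → 10/93
merge 10/93 + 11/93 → 7/31
merge 13/93 + 13/93 → 26/93
merge 13/93 + 5/31 → 28/93
merge 6/31 + 7/31 → 13/31
merge 26/93 + 28/93 → 18/31
merge 13/31 + 18/31 → 1
L = 10/93 + 7/31 + 26/93 + 28/93 + 13/31 + 18/31 + 1 = 271/93 ≈ 2.914 bits/symbol.

2.914 bits/symbol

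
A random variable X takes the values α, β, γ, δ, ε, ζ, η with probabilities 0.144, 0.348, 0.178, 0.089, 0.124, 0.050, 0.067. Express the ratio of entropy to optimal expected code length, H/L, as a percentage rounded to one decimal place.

Entropy H = −Σ p log₂ p ≈ 2.5372 bits.
Huffman merges: 1/20+67/1000→117/1000; 89/1000+117/1000→103/500; 31/250+18/125→67/250; 89/500+103/500→48/125; 67/250+87/250→77/125; 48/125+77/125→1. L = 2591/1000 ≈ 2.5910.
Efficiency = H/L = 2.5372/2.5910 = 97.9%.

97.9%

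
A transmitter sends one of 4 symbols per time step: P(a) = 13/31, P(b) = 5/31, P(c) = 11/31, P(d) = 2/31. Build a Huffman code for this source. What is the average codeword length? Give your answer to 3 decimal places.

Repeatedly combine the two least-probable nodes; the expected code length is the sum of the merged weights.
merge 2/31 + 5/31 → 7/31
merge 7/31 + 11/31 → 18/31
merge 13/31 + 18/31 → 1
L = 7/31 + 18/31 + 1 = 56/31 ≈ 1.806 bits/symbol.

1.806 bits/symbol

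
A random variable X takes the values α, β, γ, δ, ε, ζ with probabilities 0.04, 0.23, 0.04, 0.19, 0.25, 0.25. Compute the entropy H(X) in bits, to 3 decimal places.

H = −Σ pᵢ log₂ pᵢ.
−0.04·log₂(0.04) = 0.1858
−0.23·log₂(0.23) = 0.4877
−0.04·log₂(0.04) = 0.1858
−0.19·log₂(0.19) = 0.4552
−0.25·log₂(0.25) = 0.5000
−0.25·log₂(0.25) = 0.5000
Sum ≈ 2.3144 → 2.314 bits.

2.314 bits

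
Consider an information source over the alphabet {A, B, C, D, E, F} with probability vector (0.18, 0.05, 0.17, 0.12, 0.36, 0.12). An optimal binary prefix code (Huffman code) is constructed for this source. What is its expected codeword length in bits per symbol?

Repeatedly combine the two least-probable nodes; the expected code length is the sum of the merged weights.
merge 1/20 + 3/25 → 17/100
merge 3/25 + 17/100 → 29/100
merge 17/100 + 9/50 → 7/20
merge 29/100 + 7/20 → 16/25
merge 9/25 + 16/25 → 1
L = 17/100 + 29/100 + 7/20 + 16/25 + 1 = 49/20 = 2.45 bits/symbol.

2.45 bits/symbol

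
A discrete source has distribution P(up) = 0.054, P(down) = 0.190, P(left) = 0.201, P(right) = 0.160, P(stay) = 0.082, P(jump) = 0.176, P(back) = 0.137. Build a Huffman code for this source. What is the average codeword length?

Repeatedly combine the two least-probable nodes; the expected code length is the sum of the merged weights.
merge 27/500 + 41/500 → 17/125
merge 17/125 + 137/1000 → 273/1000
merge 4/25 + 22/125 → 42/125
merge 19/100 + 201/1000 → 391/1000
merge 273/1000 + 42/125 → 609/1000
merge 391/1000 + 609/1000 → 1
L = 17/125 + 273/1000 + 42/125 + 391/1000 + 609/1000 + 1 = 549/200 = 2.745 bits/symbol.

2.745 bits/symbol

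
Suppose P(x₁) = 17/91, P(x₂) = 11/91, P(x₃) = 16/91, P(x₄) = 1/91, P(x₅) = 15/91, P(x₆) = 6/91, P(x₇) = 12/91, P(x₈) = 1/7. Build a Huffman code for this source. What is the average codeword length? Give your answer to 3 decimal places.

2.890 bits/symbol

Repeatedly combine the two least-probable nodes; the expected code length is the sum of the merged weights.
merge 1/91 + 6/91 → 1/13
merge 1/13 + 11/91 → 18/91
merge 12/91 + 1/7 → 25/91
merge 15/91 + 16/91 → 31/91
merge 17/91 + 18/91 → 5/13
merge 25/91 + 31/91 → 8/13
merge 5/13 + 8/13 → 1
L = 1/13 + 18/91 + 25/91 + 31/91 + 5/13 + 8/13 + 1 = 263/91 ≈ 2.890 bits/symbol.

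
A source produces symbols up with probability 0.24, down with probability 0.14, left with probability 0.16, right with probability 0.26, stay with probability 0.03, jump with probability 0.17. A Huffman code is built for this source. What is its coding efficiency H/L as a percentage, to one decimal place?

Entropy H = −Σ p log₂ p ≈ 2.4059 bits.
Huffman merges: 3/100+7/50→17/100; 4/25+17/100→33/100; 17/100+6/25→41/100; 13/50+33/100→59/100; 41/100+59/100→1. L = 5/2 ≈ 2.5000.
Efficiency = H/L = 2.4059/2.5000 = 96.2%.

96.2%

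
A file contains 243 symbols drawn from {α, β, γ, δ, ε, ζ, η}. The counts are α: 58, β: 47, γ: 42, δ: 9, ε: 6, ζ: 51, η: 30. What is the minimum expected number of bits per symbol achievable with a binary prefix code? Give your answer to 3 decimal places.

Probabilities are the counts divided by 243.
Repeatedly combine the two least-probable nodes; the expected code length is the sum of the merged weights.
merge 2/81 + 1/27 → 5/81
merge 5/81 + 10/81 → 5/27
merge 14/81 + 5/27 → 29/81
merge 47/243 + 17/81 → 98/243
merge 58/243 + 29/81 → 145/243
merge 98/243 + 145/243 → 1
L = 5/81 + 5/27 + 29/81 + 98/243 + 145/243 + 1 = 211/81 ≈ 2.605 bits/symbol.

2.605 bits/symbol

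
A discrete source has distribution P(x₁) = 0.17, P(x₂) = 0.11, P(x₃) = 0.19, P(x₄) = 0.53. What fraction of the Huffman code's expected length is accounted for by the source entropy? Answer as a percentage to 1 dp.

98.6%

Entropy H = −Σ p log₂ p ≈ 1.7255 bits.
Huffman merges: 11/100+17/100→7/25; 19/100+7/25→47/100; 47/100+53/100→1. L = 7/4 ≈ 1.7500.
Efficiency = H/L = 1.7255/1.7500 = 98.6%.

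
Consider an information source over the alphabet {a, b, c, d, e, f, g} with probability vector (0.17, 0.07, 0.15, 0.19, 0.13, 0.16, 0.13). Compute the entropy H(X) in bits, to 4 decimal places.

H = −Σ pᵢ log₂ pᵢ.
−0.17·log₂(0.17) = 0.4346
−0.07·log₂(0.07) = 0.2686
−0.15·log₂(0.15) = 0.4105
−0.19·log₂(0.19) = 0.4552
−0.13·log₂(0.13) = 0.3826
−0.16·log₂(0.16) = 0.4230
−0.13·log₂(0.13) = 0.3826
Sum ≈ 2.7572 → 2.7572 bits.

2.7572 bits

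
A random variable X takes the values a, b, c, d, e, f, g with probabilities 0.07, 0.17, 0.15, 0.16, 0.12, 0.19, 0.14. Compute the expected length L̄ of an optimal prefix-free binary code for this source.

Repeatedly combine the two least-probable nodes; the expected code length is the sum of the merged weights.
merge 7/100 + 3/25 → 19/100
merge 7/50 + 3/20 → 29/100
merge 4/25 + 17/100 → 33/100
merge 19/100 + 19/100 → 19/50
merge 29/100 + 33/100 → 31/50
merge 19/50 + 31/50 → 1
L = 19/100 + 29/100 + 33/100 + 19/50 + 31/50 + 1 = 281/100 = 2.81 bits/symbol.

2.81 bits/symbol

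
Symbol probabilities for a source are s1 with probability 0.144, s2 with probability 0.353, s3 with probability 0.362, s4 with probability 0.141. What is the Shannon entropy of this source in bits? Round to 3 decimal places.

H = −Σ pᵢ log₂ pᵢ.
−0.144·log₂(0.144) = 0.4026
−0.353·log₂(0.353) = 0.5303
−0.362·log₂(0.362) = 0.5307
−0.141·log₂(0.141) = 0.3985
Sum ≈ 1.8621 → 1.862 bits.

1.862 bits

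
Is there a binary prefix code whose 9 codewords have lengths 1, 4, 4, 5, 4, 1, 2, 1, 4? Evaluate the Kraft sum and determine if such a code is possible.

2.03125; no

With common denominator 2^5 = 32: Σ 2^(−ℓᵢ) = 16/32 + 2/32 + 2/32 + 1/32 + 2/32 + 16/32 + 8/32 + 16/32 + 2/32 = 65/32 = 2.03125.
Kraft's inequality requires Σ ≤ 1; here Σ = 2.03125 > 1, so no such prefix code exists.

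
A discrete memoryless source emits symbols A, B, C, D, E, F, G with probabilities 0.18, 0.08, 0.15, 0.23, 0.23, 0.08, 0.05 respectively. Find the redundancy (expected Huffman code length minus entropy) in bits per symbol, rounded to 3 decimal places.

Entropy H = −Σ p log₂ p ≈ 2.6303 bits.
Huffman merges: 1/20+2/25→13/100; 2/25+13/100→21/100; 3/20+9/50→33/100; 21/100+23/100→11/25; 23/100+33/100→14/25; 11/25+14/25→1. L = 267/100 ≈ 2.6700.
L − H = 2.6700 − 2.6303 = 0.040 bits.

0.040 bits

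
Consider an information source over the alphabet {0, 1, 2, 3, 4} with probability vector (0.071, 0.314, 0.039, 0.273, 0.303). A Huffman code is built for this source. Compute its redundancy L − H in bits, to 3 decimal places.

Entropy H = −Σ p log₂ p ≈ 2.0115 bits.
Huffman merges: 39/1000+71/1000→11/100; 11/100+273/1000→383/1000; 303/1000+157/500→617/1000; 383/1000+617/1000→1. L = 211/100 ≈ 2.1100.
L − H = 2.1100 − 2.0115 = 0.098 bits.

0.098 bits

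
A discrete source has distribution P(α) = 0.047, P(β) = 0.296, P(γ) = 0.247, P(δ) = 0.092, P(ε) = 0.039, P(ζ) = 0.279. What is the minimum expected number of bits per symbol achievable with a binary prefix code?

2.264 bits/symbol

Repeatedly combine the two least-probable nodes; the expected code length is the sum of the merged weights.
merge 39/1000 + 47/1000 → 43/500
merge 43/500 + 23/250 → 89/500
merge 89/500 + 247/1000 → 17/40
merge 279/1000 + 37/125 → 23/40
merge 17/40 + 23/40 → 1
L = 43/500 + 89/500 + 17/40 + 23/40 + 1 = 283/125 = 2.264 bits/symbol.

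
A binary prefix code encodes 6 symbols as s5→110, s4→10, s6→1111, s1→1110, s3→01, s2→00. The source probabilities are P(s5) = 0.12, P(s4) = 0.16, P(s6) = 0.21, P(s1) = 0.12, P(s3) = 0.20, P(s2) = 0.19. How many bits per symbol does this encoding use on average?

L̄ = Σ pᵢ·ℓᵢ = 0.12·3 + 0.16·2 + 0.21·4 + 0.12·4 + 0.20·2 + 0.19·2 = 2.78 bits/symbol.

2.78 bits/symbol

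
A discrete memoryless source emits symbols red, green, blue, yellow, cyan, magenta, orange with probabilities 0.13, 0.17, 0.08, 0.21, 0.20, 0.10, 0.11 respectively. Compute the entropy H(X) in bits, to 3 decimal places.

H = −Σ pᵢ log₂ pᵢ.
−0.13·log₂(0.13) = 0.3826
−0.17·log₂(0.17) = 0.4346
−0.08·log₂(0.08) = 0.2915
−0.21·log₂(0.21) = 0.4728
−0.20·log₂(0.20) = 0.4644
−0.10·log₂(0.10) = 0.3322
−0.11·log₂(0.11) = 0.3503
Sum ≈ 2.7284 → 2.728 bits.

2.728 bits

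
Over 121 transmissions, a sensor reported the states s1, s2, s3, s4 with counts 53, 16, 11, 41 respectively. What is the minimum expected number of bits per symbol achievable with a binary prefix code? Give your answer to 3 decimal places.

1.785 bits/symbol

Probabilities are the counts divided by 121.
Repeatedly combine the two least-probable nodes; the expected code length is the sum of the merged weights.
merge 1/11 + 16/121 → 27/121
merge 27/121 + 41/121 → 68/121
merge 53/121 + 68/121 → 1
L = 27/121 + 68/121 + 1 = 216/121 ≈ 1.785 bits/symbol.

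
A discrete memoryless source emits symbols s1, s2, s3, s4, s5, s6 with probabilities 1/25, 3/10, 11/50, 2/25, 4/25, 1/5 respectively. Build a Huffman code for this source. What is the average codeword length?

2.4 bits/symbol

Repeatedly combine the two least-probable nodes; the expected code length is the sum of the merged weights.
merge 1/25 + 2/25 → 3/25
merge 3/25 + 4/25 → 7/25
merge 1/5 + 11/50 → 21/50
merge 7/25 + 3/10 → 29/50
merge 21/50 + 29/50 → 1
L = 3/25 + 7/25 + 21/50 + 29/50 + 1 = 12/5 = 2.4 bits/symbol.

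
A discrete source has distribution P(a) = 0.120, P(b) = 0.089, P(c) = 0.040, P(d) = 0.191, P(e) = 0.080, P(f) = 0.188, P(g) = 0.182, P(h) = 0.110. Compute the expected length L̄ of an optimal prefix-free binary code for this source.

Repeatedly combine the two least-probable nodes; the expected code length is the sum of the merged weights.
merge 1/25 + 2/25 → 3/25
merge 89/1000 + 11/100 → 199/1000
merge 3/25 + 3/25 → 6/25
merge 91/500 + 47/250 → 37/100
merge 191/1000 + 199/1000 → 39/100
merge 6/25 + 37/100 → 61/100
merge 39/100 + 61/100 → 1
L = 3/25 + 199/1000 + 6/25 + 37/100 + 39/100 + 61/100 + 1 = 2929/1000 = 2.929 bits/symbol.

2.929 bits/symbol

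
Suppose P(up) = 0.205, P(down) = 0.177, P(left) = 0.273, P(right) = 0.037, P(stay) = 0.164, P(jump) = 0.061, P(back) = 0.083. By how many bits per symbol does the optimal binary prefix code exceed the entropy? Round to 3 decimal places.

0.050 bits

Entropy H = −Σ p log₂ p ≈ 2.5701 bits.
Huffman merges: 37/1000+61/1000→49/500; 83/1000+49/500→181/1000; 41/250+177/1000→341/1000; 181/1000+41/200→193/500; 273/1000+341/1000→307/500; 193/500+307/500→1. L = 131/50 ≈ 2.6200.
L − H = 2.6200 − 2.5701 = 0.050 bits.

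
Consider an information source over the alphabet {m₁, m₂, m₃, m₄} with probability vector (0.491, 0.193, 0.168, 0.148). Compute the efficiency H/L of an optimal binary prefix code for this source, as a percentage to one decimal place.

Entropy H = −Σ p log₂ p ≈ 1.8022 bits.
Huffman merges: 37/250+21/125→79/250; 193/1000+79/250→509/1000; 491/1000+509/1000→1. L = 73/40 ≈ 1.8250.
Efficiency = H/L = 1.8022/1.8250 = 98.8%.

98.8%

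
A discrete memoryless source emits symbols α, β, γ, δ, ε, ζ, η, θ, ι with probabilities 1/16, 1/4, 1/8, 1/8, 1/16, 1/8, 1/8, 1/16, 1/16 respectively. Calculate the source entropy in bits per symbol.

Each probability is a power of 1/2, so log₂(1/p) is an integer.
H = Σ p·log₂(1/p) = 1/16·4 + 1/4·2 + 1/8·3 + 1/8·3 + 1/16·4 + 1/8·3 + 1/8·3 + 1/16·4 + 1/16·4 = 3 bits.

3 bits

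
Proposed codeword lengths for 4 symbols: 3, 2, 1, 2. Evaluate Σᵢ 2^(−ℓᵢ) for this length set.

1.125

With common denominator 2^3 = 8: Σ 2^(−ℓᵢ) = 1/8 + 2/8 + 4/8 + 2/8 = 9/8 = 1.125.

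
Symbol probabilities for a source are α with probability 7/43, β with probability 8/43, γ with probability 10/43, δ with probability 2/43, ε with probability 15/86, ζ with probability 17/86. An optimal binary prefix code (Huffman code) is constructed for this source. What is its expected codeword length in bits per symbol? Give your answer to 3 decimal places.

Repeatedly combine the two least-probable nodes; the expected code length is the sum of the merged weights.
merge 2/43 + 7/43 → 9/43
merge 15/86 + 8/43 → 31/86
merge 17/86 + 9/43 → 35/86
merge 10/43 + 31/86 → 51/86
merge 35/86 + 51/86 → 1
L = 9/43 + 31/86 + 35/86 + 51/86 + 1 = 221/86 ≈ 2.570 bits/symbol.

2.570 bits/symbol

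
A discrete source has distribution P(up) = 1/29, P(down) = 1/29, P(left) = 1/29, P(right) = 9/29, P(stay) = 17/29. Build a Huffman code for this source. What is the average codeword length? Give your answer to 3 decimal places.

Repeatedly combine the two least-probable nodes; the expected code length is the sum of the merged weights.
merge 1/29 + 1/29 → 2/29
merge 1/29 + 2/29 → 3/29
merge 3/29 + 9/29 → 12/29
merge 12/29 + 17/29 → 1
L = 2/29 + 3/29 + 12/29 + 1 = 46/29 ≈ 1.586 bits/symbol.

1.586 bits/symbol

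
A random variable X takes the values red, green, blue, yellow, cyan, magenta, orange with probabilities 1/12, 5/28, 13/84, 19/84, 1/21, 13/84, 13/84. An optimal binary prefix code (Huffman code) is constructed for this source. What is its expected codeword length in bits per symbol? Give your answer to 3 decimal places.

Repeatedly combine the two least-probable nodes; the expected code length is the sum of the merged weights.
merge 1/21 + 1/12 → 11/84
merge 11/84 + 13/84 → 2/7
merge 13/84 + 13/84 → 13/42
merge 5/28 + 19/84 → 17/42
merge 2/7 + 13/42 → 25/42
merge 17/42 + 25/42 → 1
L = 11/84 + 2/7 + 13/42 + 17/42 + 25/42 + 1 = 229/84 ≈ 2.726 bits/symbol.

2.726 bits/symbol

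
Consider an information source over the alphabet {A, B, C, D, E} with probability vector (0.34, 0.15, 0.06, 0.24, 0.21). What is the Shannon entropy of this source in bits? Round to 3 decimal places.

H = −Σ pᵢ log₂ pᵢ.
−0.34·log₂(0.34) = 0.5292
−0.15·log₂(0.15) = 0.4105
−0.06·log₂(0.06) = 0.2435
−0.24·log₂(0.24) = 0.4941
−0.21·log₂(0.21) = 0.4728
Sum ≈ 2.1502 → 2.150 bits.

2.150 bits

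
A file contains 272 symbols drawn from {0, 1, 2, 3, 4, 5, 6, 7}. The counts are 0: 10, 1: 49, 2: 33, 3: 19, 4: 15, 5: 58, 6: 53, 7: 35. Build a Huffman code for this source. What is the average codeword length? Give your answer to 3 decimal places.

Probabilities are the counts divided by 272.
Repeatedly combine the two least-probable nodes; the expected code length is the sum of the merged weights.
merge 5/136 + 15/272 → 25/272
merge 19/272 + 25/272 → 11/68
merge 33/272 + 35/272 → 1/4
merge 11/68 + 49/272 → 93/272
merge 53/272 + 29/136 → 111/272
merge 1/4 + 93/272 → 161/272
merge 111/272 + 161/272 → 1
L = 25/272 + 11/68 + 1/4 + 93/272 + 111/272 + 161/272 + 1 = 387/136 ≈ 2.846 bits/symbol.

2.846 bits/symbol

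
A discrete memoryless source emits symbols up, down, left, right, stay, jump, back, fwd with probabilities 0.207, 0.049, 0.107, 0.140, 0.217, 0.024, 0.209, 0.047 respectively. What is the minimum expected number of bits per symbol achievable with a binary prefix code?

Repeatedly combine the two least-probable nodes; the expected code length is the sum of the merged weights.
merge 3/125 + 47/1000 → 71/1000
merge 49/1000 + 71/1000 → 3/25
merge 107/1000 + 3/25 → 227/1000
merge 7/50 + 207/1000 → 347/1000
merge 209/1000 + 217/1000 → 213/500
merge 227/1000 + 347/1000 → 287/500
merge 213/500 + 287/500 → 1
L = 71/1000 + 3/25 + 227/1000 + 347/1000 + 213/500 + 287/500 + 1 = 553/200 = 2.765 bits/symbol.

2.765 bits/symbol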